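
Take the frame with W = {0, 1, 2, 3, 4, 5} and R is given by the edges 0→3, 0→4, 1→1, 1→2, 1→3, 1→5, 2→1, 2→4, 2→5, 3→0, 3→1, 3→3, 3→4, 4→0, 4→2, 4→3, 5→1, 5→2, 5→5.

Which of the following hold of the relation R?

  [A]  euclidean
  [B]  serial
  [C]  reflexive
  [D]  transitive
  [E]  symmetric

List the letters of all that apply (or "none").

B, E

(A) not euclidean: 1 R 2 and 1 R 3 but not 2 R 3.
(B) serial: every world has an R-successor.
(C) not reflexive: not 0 R 0.
(D) not transitive: 0 R 3 and 3 R 0 but not 0 R 0.
(E) symmetric: every R-edge is matched by its reverse.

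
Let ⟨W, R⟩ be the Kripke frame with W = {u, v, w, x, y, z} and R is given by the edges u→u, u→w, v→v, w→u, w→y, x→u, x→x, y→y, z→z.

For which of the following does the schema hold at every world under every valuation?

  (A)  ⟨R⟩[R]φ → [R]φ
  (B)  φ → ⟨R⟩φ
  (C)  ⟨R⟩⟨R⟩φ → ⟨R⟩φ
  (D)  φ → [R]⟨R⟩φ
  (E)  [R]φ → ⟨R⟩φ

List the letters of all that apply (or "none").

E

R is not reflexive: not w R w.
R is not symmetric: w R y but not y R w.
R is not transitive: u R w and w R y but not u R y.
R is not euclidean: w R u and w R y but not u R y.
R is serial: every world has an R-successor.
(A) ⟨R⟩[R]φ → [R]φ is the dual of axiom 5, which corresponds to the euclidean property. R is not euclidean — not valid.
(B) φ → ⟨R⟩φ is the dual of axiom T, which corresponds to reflexivity. R is not reflexive — not valid.
(C) ⟨R⟩⟨R⟩φ → ⟨R⟩φ (the dual of axiom 4) characterises the transitive frames. R is not transitive — not valid.
(D) φ → [R]⟨R⟩φ is axiom B, which corresponds to symmetry. R is not symmetric — not valid.
(E) axiom D: valid iff R is serial. R is serial — valid.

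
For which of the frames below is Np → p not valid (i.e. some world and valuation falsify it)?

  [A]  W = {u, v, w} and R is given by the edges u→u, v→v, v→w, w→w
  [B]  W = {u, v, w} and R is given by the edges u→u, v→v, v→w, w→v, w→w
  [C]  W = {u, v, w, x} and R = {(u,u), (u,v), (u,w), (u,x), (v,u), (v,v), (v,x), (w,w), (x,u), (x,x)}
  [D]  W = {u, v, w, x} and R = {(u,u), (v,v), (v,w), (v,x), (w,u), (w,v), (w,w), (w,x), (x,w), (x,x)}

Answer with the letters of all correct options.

The schema Np → p is axiom T; it is valid on a frame iff R is reflexive.
(A) R is reflexive (each world relates to itself), so the schema is valid here.
(B) R is reflexive (each world relates to itself), so the schema is valid here.
(C) R is reflexive (each world relates to itself), so the schema is valid here.
(D) R is reflexive (each world relates to itself), so the schema is valid here.

none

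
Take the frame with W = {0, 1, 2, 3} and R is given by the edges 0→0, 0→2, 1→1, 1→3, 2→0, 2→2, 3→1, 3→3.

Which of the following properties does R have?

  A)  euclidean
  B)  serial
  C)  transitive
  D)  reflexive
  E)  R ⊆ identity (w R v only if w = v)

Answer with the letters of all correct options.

(A) euclidean: any two R-successors of the same world are R-related.
(B) serial: every world has an R-successor.
(C) transitive: R is closed under composition.
(D) reflexive: each world relates to itself.
(E) not ⊆ identity: 0 R 2 with 0 ≠ 2.

A, B, C, D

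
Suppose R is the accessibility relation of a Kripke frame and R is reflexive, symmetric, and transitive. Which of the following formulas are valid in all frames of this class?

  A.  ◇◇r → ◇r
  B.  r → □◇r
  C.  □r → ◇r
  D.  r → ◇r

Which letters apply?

A, B, C, D

A relation that is reflexive, symmetric, and transitive is also euclidean and serial.
(A) ◇◇r → ◇r is the dual of axiom 4, which corresponds to transitivity. Every such R is transitive — valid.
(B) r → □◇r is axiom B, which corresponds to symmetry. Every such R is symmetric — valid.
(C) □r → ◇r is axiom D, which corresponds to seriality. Every such R is serial — valid.
(D) the dual of axiom T: valid iff R is reflexive. Every such R is reflexive — valid.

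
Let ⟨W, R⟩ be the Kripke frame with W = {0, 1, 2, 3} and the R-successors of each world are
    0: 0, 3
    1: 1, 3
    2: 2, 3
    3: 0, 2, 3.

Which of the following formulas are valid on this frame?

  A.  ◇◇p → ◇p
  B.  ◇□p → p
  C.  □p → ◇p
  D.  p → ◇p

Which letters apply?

R is reflexive: each world relates to itself.
R is not symmetric: 1 R 3 but not 3 R 1.
R is not transitive: 0 R 3 and 3 R 2 but not 0 R 2.
R is serial: every world has an R-successor.
(A) ◇◇p → ◇p is the dual of axiom 4, which corresponds to transitivity. R is not transitive — not valid.
(B) ◇□p → p (the dual of axiom B) characterises the symmetric frames. R is not symmetric — not valid.
(C) axiom D: valid iff R is serial. R is serial — valid.
(D) p → ◇p is the dual of axiom T, which corresponds to reflexivity. R is reflexive — valid.

C, D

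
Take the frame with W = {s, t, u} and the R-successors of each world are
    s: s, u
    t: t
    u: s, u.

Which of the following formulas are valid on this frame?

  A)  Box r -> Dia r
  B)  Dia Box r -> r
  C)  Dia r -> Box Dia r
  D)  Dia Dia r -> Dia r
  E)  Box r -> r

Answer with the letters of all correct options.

A, B, C, D, E

R is reflexive: each world relates to itself.
R is symmetric: every R-edge is matched by its reverse.
R is transitive: R is closed under composition.
R is euclidean: any two R-successors of the same world are R-related.
R is serial: every world has an R-successor.
(A) axiom D: valid iff R is serial. R is serial — valid.
(B) the dual of axiom B: valid iff R is symmetric. R is symmetric — valid.
(C) Dia r -> Box Dia r is axiom 5, which corresponds to the euclidean property. R is euclidean — valid.
(D) Dia Dia r -> Dia r is the dual of axiom 4, which corresponds to transitivity. R is transitive — valid.
(E) Box r -> r (axiom T) characterises the reflexive frames. R is reflexive — valid.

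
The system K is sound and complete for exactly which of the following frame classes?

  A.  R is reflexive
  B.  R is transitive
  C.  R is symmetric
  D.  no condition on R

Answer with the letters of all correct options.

(A) this class determines T (= KT), not K.
(B) this class determines K4, not K.
(C) this class determines KB, not K.
(D) K is sound and complete for exactly this class.

D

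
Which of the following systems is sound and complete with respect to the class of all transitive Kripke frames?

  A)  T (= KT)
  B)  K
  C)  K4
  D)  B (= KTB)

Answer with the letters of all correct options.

(A) T (= KT) is determined by the class of reflexive frames.
(B) K is determined by the class of arbitrary frames.
(C) K4 is determined by exactly this class.
(D) B (= KTB) is determined by the class of reflexive and symmetric frames.

C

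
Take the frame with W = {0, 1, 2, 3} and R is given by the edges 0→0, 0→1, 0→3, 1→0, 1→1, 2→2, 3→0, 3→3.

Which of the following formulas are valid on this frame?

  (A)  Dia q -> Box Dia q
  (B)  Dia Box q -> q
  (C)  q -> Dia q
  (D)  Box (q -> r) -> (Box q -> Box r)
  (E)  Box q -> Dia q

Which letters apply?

B, C, D, E

R is reflexive: each world relates to itself.
R is symmetric: every R-edge is matched by its reverse.
R is not euclidean: 0 R 1 and 0 R 3 but not 1 R 3.
R is serial: every world has an R-successor.
(A) axiom 5: valid iff R is euclidean. R is not euclidean — not valid.
(B) Dia Box q -> q is the dual of axiom B; it is valid on a frame exactly when R is symmetric. R is symmetric, so valid.
(C) q -> Dia q is the dual of axiom T, which corresponds to reflexivity. R is reflexive — valid.
(D) Box (q -> r) -> (Box q -> Box r) is axiom K, valid on every Kripke frame — valid.
(E) Box q -> Dia q is axiom D; it is valid on a frame exactly when R is serial. R is serial, so valid.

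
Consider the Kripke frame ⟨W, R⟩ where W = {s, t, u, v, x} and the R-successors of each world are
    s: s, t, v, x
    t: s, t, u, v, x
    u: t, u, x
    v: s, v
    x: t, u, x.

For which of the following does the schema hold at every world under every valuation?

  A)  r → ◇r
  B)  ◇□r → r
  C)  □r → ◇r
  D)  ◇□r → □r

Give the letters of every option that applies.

A, C

R is reflexive: each world relates to itself.
R is not symmetric: s R x but not x R s.
R is not euclidean: s R v and s R t but not v R t.
R is serial: every world has an R-successor.
(A) r → ◇r is the dual of axiom T; it is valid on a frame exactly when R is reflexive. R is reflexive, so valid.
(B) the dual of axiom B: valid iff R is symmetric. R is not symmetric — not valid.
(C) □r → ◇r (axiom D) characterises the serial frames. R is serial — valid.
(D) the dual of axiom 5: valid iff R is euclidean. R is not euclidean — not valid.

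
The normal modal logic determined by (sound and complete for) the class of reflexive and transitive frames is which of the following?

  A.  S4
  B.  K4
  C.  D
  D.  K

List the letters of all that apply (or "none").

(A) S4 is determined by exactly this class.
(B) K4 is determined by the class of transitive frames.
(C) D is determined by the class of serial frames.
(D) K is determined by the class of arbitrary frames.

A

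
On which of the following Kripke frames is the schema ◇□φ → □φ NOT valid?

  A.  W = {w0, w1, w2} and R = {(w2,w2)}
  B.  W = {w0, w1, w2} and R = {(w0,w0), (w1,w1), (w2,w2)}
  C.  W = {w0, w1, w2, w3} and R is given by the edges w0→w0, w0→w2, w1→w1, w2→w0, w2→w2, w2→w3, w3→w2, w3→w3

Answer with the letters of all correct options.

The schema ◇□φ → □φ is the dual of axiom 5; it is valid on a frame iff R is euclidean.
(A) R is euclidean (any two R-successors of the same world are R-related), so the schema is valid here.
(B) R is euclidean (any two R-successors of the same world are R-related), so the schema is valid here.
(C) R is not euclidean (w2 R w0 and w2 R w3 but not w0 R w3), so the schema fails here.

C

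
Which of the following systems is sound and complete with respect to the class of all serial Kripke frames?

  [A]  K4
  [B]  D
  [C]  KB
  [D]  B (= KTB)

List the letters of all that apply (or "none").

(A) K4 is determined by the class of transitive frames.
(B) D is determined by exactly this class.
(C) KB is determined by the class of symmetric frames.
(D) B (= KTB) is determined by the class of reflexive and symmetric frames.

B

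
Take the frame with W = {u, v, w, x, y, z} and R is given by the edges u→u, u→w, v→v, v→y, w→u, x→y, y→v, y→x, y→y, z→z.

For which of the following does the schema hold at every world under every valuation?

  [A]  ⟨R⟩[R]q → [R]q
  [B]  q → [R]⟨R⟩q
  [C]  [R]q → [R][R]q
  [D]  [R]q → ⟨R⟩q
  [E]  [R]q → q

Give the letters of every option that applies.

B, D

R is not reflexive: not w R w.
R is symmetric: every R-edge is matched by its reverse.
R is not transitive: v R y and y R x but not v R x.
R is not euclidean: y R v and y R x but not v R x.
R is serial: every world has an R-successor.
(A) ⟨R⟩[R]q → [R]q (the dual of axiom 5) characterises the euclidean frames. R is not euclidean — not valid.
(B) q → [R]⟨R⟩q is axiom B, which corresponds to symmetry. R is symmetric — valid.
(C) [R]q → [R][R]q (axiom 4) characterises the transitive frames. R is not transitive — not valid.
(D) [R]q → ⟨R⟩q is axiom D, which corresponds to seriality. R is serial — valid.
(E) [R]q → q is axiom T, which corresponds to reflexivity. R is not reflexive — not valid.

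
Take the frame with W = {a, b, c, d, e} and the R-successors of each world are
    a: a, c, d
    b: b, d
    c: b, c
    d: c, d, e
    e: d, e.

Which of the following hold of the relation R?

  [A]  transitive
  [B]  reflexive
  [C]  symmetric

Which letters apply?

B

(A) not transitive: a R c and c R b but not a R b.
(B) reflexive: each world relates to itself.
(C) not symmetric: a R c but not c R a.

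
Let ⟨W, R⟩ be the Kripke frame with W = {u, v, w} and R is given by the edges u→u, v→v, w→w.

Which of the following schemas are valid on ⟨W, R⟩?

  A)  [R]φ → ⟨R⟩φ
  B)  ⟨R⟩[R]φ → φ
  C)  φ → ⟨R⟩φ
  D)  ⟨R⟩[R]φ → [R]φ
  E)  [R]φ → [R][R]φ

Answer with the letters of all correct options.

R is reflexive: each world relates to itself.
R is symmetric: every R-edge is matched by its reverse.
R is transitive: R is closed under composition.
R is euclidean: any two R-successors of the same world are R-related.
R is serial: every world has an R-successor.
(A) [R]φ → ⟨R⟩φ (axiom D) characterises the serial frames. R is serial — valid.
(B) ⟨R⟩[R]φ → φ is the dual of axiom B, which corresponds to symmetry. R is symmetric — valid.
(C) φ → ⟨R⟩φ is the dual of axiom T; it is valid on a frame exactly when R is reflexive. R is reflexive, so valid.
(D) ⟨R⟩[R]φ → [R]φ is the dual of axiom 5, which corresponds to the euclidean property. R is euclidean — valid.
(E) [R]φ → [R][R]φ is axiom 4, which corresponds to transitivity. R is transitive — valid.

A, B, C, D, E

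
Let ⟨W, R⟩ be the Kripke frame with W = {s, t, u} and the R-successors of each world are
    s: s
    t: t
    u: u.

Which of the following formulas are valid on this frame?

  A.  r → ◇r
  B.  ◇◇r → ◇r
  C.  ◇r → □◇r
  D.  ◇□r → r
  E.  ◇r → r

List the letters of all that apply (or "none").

A, B, C, D, E

R is reflexive: each world relates to itself.
R is symmetric: every R-edge is matched by its reverse.
R is transitive: R is closed under composition.
R is euclidean: any two R-successors of the same world are R-related.
R is a subset of the identity: every R-edge is a self-loop.
(A) r → ◇r (the dual of axiom T) characterises the reflexive frames. R is reflexive — valid.
(B) the dual of axiom 4: valid iff R is transitive. R is transitive — valid.
(C) axiom 5: valid iff R is euclidean. R is euclidean — valid.
(D) ◇□r → r is the dual of axiom B; it is valid on a frame exactly when R is symmetric. R is symmetric, so valid.
(E) ◇r → r is valid only on frames where every R-edge is a self-loop. Here R ⊆ identity — valid.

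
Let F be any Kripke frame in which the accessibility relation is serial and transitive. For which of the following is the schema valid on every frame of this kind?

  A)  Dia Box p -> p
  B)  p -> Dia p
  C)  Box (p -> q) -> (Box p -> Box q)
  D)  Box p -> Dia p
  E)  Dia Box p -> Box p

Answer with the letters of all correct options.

C, D

(A) Dia Box p -> p is the dual of axiom B; it is valid on a frame exactly when R is symmetric. Such an R need not be symmetric, so not valid.
(B) p -> Dia p is the dual of axiom T, which corresponds to reflexivity. Such an R need not be reflexive — not valid.
(C) Box (p -> q) -> (Box p -> Box q) is the K axiom; it holds on all frames — valid.
(D) Box p -> Dia p is axiom D; it is valid on a frame exactly when R is serial. Every such R is serial, so valid.
(E) Dia Box p -> Box p is the dual of axiom 5; it is valid on a frame exactly when R is euclidean. Such an R need not be euclidean, so not valid.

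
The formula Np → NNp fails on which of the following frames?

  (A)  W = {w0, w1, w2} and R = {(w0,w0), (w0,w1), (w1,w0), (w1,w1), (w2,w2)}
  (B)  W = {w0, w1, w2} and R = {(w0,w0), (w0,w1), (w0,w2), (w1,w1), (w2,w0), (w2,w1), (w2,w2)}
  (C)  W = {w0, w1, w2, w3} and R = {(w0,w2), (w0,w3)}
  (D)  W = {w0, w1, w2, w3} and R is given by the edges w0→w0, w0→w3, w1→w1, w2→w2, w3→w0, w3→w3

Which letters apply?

The schema Np → NNp is axiom 4; it is valid on a frame iff R is transitive.
(A) R is transitive (R is closed under composition), so the schema is valid here.
(B) R is transitive (R is closed under composition), so the schema is valid here.
(C) R is transitive (R is closed under composition), so the schema is valid here.
(D) R is transitive (R is closed under composition), so the schema is valid here.

none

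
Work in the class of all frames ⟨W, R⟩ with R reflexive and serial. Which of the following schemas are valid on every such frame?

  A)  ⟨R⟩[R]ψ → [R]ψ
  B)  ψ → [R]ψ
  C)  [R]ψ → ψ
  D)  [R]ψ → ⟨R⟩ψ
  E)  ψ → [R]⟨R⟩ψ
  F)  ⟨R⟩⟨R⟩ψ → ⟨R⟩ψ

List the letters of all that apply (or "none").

(A) ⟨R⟩[R]ψ → [R]ψ is the dual of axiom 5; it is valid on a frame exactly when R is euclidean. Such an R need not be euclidean, so not valid.
(B) ψ → [R]ψ is valid only on frames where every R-edge is a self-loop. Such an R need not be a subset of the identity — not valid.
(C) [R]ψ → ψ is axiom T, which corresponds to reflexivity. Every such R is reflexive — valid.
(D) [R]ψ → ⟨R⟩ψ (axiom D) characterises the serial frames. Every such R is serial — valid.
(E) ψ → [R]⟨R⟩ψ (axiom B) characterises the symmetric frames. Such an R need not be symmetric — not valid.
(F) ⟨R⟩⟨R⟩ψ → ⟨R⟩ψ (the dual of axiom 4) characterises the transitive frames. Such an R need not be transitive — not valid.

C, D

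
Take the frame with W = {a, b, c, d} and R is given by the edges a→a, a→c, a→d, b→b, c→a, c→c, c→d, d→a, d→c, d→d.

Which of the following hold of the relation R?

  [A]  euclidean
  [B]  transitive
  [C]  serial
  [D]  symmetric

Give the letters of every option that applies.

(A) euclidean: any two R-successors of the same world are R-related.
(B) transitive: R is closed under composition.
(C) serial: every world has an R-successor.
(D) symmetric: every R-edge is matched by its reverse.

A, B, C, D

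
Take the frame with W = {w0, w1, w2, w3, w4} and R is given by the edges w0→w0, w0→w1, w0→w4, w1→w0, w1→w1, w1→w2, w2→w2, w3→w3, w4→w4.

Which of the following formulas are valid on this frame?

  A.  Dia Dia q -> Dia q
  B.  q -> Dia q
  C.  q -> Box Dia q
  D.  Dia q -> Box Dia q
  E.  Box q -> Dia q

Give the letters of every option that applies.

R is reflexive: each world relates to itself.
R is not symmetric: w0 R w4 but not w4 R w0.
R is not transitive: w0 R w1 and w1 R w2 but not w0 R w2.
R is not euclidean: w0 R w1 and w0 R w4 but not w1 R w4.
R is serial: every world has an R-successor.
(A) the dual of axiom 4: valid iff R is transitive. R is not transitive — not valid.
(B) q -> Dia q is the dual of axiom T, which corresponds to reflexivity. R is reflexive — valid.
(C) q -> Box Dia q is axiom B; it is valid on a frame exactly when R is symmetric. R is not symmetric, so not valid.
(D) Dia q -> Box Dia q is axiom 5, which corresponds to the euclidean property. R is not euclidean — not valid.
(E) axiom D: valid iff R is serial. R is serial — valid.

B, E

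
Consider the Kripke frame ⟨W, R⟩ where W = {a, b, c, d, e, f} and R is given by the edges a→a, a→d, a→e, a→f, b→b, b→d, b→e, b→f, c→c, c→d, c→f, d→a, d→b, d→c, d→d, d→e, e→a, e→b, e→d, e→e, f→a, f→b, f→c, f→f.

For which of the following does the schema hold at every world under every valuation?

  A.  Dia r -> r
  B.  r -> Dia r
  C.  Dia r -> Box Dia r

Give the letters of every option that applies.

R is reflexive: each world relates to itself.
R is not euclidean: a R d and a R f but not d R f.
R is not a subset of the identity: a R d with a ≠ d.
(A) Dia r -> r (the converse of T) corresponds to R being a subset of the identity. Here R ⊄ identity, so not valid.
(B) r -> Dia r (the dual of axiom T) characterises the reflexive frames. R is reflexive — valid.
(C) Dia r -> Box Dia r is axiom 5, which corresponds to the euclidean property. R is not euclidean — not valid.

B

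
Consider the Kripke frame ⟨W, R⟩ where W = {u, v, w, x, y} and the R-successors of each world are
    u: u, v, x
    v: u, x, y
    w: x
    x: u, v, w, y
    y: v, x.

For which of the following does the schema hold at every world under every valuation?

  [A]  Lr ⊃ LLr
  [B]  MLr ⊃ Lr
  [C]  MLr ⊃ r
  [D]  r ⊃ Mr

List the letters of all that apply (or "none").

C

R is not reflexive: not v R v.
R is symmetric: every R-edge is matched by its reverse.
R is not transitive: u R v and v R y but not u R y.
R is not euclidean: v R u and v R y but not u R y.
(A) Lr ⊃ LLr is axiom 4; it is valid on a frame exactly when R is transitive. R is not transitive, so not valid.
(B) MLr ⊃ Lr is the dual of axiom 5, which corresponds to the euclidean property. R is not euclidean — not valid.
(C) MLr ⊃ r is the dual of axiom B, which corresponds to symmetry. R is symmetric — valid.
(D) r ⊃ Mr is the dual of axiom T, which corresponds to reflexivity. R is not reflexive — not valid.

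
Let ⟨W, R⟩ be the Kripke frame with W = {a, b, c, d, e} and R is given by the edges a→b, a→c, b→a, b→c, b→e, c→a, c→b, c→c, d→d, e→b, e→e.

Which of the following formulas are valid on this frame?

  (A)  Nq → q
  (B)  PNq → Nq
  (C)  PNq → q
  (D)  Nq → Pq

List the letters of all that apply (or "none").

R is not reflexive: not a R a.
R is symmetric: every R-edge is matched by its reverse.
R is not euclidean: b R a and b R e but not a R e.
R is serial: every world has an R-successor.
(A) Nq → q is axiom T; it is valid on a frame exactly when R is reflexive. R is not reflexive, so not valid.
(B) PNq → Nq is the dual of axiom 5, which corresponds to the euclidean property. R is not euclidean — not valid.
(C) PNq → q is the dual of axiom B, which corresponds to symmetry. R is symmetric — valid.
(D) Nq → Pq is axiom D; it is valid on a frame exactly when R is serial. R is serial, so valid.

C, D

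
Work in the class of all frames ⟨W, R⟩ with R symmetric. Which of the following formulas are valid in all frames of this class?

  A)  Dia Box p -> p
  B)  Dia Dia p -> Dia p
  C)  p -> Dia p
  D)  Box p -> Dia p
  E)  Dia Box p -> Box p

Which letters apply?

A

(A) Dia Box p -> p (the dual of axiom B) characterises the symmetric frames. Every such R is symmetric — valid.
(B) Dia Dia p -> Dia p is the dual of axiom 4, which corresponds to transitivity. Such an R need not be transitive — not valid.
(C) p -> Dia p (the dual of axiom T) characterises the reflexive frames. Such an R need not be reflexive — not valid.
(D) Box p -> Dia p (axiom D) characterises the serial frames. Such an R need not be serial — not valid.
(E) Dia Box p -> Box p is the dual of axiom 5, which corresponds to the euclidean property. Such an R need not be euclidean — not valid.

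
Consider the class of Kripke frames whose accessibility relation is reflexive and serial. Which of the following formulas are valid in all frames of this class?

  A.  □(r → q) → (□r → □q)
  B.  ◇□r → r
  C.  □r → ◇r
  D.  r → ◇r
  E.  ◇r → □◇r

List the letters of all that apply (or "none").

(A) this is just K, valid on every normal frame.
(B) ◇□r → r (the dual of axiom B) characterises the symmetric frames. Such an R need not be symmetric — not valid.
(C) □r → ◇r is axiom D, which corresponds to seriality. Every such R is serial — valid.
(D) r → ◇r is the dual of axiom T, which corresponds to reflexivity. Every such R is reflexive — valid.
(E) axiom 5: valid iff R is euclidean. Such an R need not be euclidean — not valid.

A, C, D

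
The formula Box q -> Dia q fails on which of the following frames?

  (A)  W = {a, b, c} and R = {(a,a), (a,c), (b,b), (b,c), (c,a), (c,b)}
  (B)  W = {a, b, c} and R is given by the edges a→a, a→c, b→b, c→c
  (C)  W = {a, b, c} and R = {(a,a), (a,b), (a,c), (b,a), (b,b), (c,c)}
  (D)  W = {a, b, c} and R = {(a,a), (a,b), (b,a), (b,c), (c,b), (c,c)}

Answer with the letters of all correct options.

The schema Box q -> Dia q is axiom D; it is valid on a frame iff R is serial.
(A) R is serial (every world has an R-successor), so the schema is valid here.
(B) R is serial (every world has an R-successor), so the schema is valid here.
(C) R is serial (every world has an R-successor), so the schema is valid here.
(D) R is serial (every world has an R-successor), so the schema is valid here.

none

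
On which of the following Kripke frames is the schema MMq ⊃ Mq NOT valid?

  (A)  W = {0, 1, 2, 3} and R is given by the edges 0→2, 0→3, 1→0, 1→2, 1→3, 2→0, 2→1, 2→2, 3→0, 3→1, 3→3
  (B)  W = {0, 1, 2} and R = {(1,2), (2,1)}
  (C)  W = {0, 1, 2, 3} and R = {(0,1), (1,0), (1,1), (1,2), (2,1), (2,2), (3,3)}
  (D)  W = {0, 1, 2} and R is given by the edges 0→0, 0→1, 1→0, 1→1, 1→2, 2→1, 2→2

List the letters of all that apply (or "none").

The schema MMq ⊃ Mq is the dual of axiom 4; it is valid on a frame iff R is transitive.
(A) R is not transitive (0 R 2 and 2 R 0 but not 0 R 0), so the schema fails here.
(B) R is not transitive (1 R 2 and 2 R 1 but not 1 R 1), so the schema fails here.
(C) R is not transitive (0 R 1 and 1 R 0 but not 0 R 0), so the schema fails here.
(D) R is not transitive (0 R 1 and 1 R 2 but not 0 R 2), so the schema fails here.

A, B, C, D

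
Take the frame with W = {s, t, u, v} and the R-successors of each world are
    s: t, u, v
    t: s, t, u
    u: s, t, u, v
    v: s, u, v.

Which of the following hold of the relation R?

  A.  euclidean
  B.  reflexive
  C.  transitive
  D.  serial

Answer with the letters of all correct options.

(A) not euclidean: s R t and s R v but not t R v.
(B) not reflexive: not s R s.
(C) not transitive: s R t and t R s but not s R s.
(D) serial: every world has an R-successor.

D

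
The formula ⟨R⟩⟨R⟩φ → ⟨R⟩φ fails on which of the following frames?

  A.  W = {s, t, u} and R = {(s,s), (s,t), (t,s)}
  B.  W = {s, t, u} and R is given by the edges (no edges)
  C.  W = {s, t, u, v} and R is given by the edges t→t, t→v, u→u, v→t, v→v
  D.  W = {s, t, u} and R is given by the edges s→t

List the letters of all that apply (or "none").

A

The schema ⟨R⟩⟨R⟩φ → ⟨R⟩φ is the dual of axiom 4; it is valid on a frame iff R is transitive.
(A) R is not transitive (t R s and s R t but not t R t), so the schema fails here.
(B) R is transitive (R is closed under composition), so the schema is valid here.
(C) R is transitive (R is closed under composition), so the schema is valid here.
(D) R is transitive (R is closed under composition), so the schema is valid here.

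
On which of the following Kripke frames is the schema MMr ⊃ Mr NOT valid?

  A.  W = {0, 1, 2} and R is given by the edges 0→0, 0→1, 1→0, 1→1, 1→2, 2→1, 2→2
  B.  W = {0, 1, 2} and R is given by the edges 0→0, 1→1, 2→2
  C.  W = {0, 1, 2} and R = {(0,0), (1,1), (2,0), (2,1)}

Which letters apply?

A

The schema MMr ⊃ Mr is the dual of axiom 4; it is valid on a frame iff R is transitive.
(A) R is not transitive (0 R 1 and 1 R 2 but not 0 R 2), so the schema fails here.
(B) R is transitive (R is closed under composition), so the schema is valid here.
(C) R is transitive (R is closed under composition), so the schema is valid here.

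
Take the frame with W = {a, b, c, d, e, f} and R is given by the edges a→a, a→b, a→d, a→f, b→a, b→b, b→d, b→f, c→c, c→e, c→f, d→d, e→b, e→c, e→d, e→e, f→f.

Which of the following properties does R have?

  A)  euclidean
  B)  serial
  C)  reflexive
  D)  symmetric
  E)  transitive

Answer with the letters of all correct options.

B, C

(A) not euclidean: a R d and a R a but not d R a.
(B) serial: every world has an R-successor.
(C) reflexive: each world relates to itself.
(D) not symmetric: a R d but not d R a.
(E) not transitive: c R e and e R b but not c R b.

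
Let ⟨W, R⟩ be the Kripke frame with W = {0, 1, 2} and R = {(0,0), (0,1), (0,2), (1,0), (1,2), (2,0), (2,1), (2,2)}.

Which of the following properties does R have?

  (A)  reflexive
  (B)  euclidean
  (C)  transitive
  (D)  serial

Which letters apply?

D

(A) not reflexive: not 1 R 1.
(B) not euclidean: 0 R 1 and 0 R 1 but not 1 R 1.
(C) not transitive: 1 R 0 and 0 R 1 but not 1 R 1.
(D) serial: every world has an R-successor.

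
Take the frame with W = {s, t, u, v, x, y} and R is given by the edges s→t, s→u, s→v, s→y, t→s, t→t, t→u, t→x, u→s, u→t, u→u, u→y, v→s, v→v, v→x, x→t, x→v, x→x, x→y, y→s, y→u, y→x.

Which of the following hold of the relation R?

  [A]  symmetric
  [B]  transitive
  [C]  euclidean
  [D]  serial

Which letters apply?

A, D

(A) symmetric: every R-edge is matched by its reverse.
(B) not transitive: s R t and t R s but not s R s.
(C) not euclidean: s R t and s R v but not t R v.
(D) serial: every world has an R-successor.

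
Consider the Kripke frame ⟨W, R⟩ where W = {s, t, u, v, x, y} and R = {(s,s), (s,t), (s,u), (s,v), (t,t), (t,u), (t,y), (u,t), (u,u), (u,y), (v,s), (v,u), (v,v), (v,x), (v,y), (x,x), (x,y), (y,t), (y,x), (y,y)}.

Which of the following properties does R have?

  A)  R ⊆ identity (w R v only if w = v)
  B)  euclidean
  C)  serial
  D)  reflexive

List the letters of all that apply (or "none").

(A) not ⊆ identity: s R t with s ≠ t.
(B) not euclidean: s R t and s R s but not t R s.
(C) serial: every world has an R-successor.
(D) reflexive: each world relates to itself.

C, D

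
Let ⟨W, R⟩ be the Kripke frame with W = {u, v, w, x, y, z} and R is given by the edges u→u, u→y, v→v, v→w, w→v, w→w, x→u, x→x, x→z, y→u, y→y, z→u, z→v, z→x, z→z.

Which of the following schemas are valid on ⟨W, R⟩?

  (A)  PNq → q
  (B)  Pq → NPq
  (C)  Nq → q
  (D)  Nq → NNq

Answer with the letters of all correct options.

R is reflexive: each world relates to itself.
R is not symmetric: x R u but not u R x.
R is not transitive: x R u and u R y but not x R y.
R is not euclidean: x R u and x R x but not u R x.
(A) the dual of axiom B: valid iff R is symmetric. R is not symmetric — not valid.
(B) Pq → NPq is axiom 5; it is valid on a frame exactly when R is euclidean. R is not euclidean, so not valid.
(C) axiom T: valid iff R is reflexive. R is reflexive — valid.
(D) Nq → NNq (axiom 4) characterises the transitive frames. R is not transitive — not valid.

C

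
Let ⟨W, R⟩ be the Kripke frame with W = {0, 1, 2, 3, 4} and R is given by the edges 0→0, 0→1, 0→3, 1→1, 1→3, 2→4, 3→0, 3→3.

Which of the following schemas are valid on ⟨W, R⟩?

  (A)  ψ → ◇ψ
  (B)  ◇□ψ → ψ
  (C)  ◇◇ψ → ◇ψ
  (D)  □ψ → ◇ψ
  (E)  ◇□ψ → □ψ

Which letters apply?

R is not reflexive: not 2 R 2.
R is not symmetric: 0 R 1 but not 1 R 0.
R is not transitive: 1 R 3 and 3 R 0 but not 1 R 0.
R is not euclidean: 0 R 1 and 0 R 0 but not 1 R 0.
R is not serial: 4 has no R-successor.
(A) ψ → ◇ψ (the dual of axiom T) characterises the reflexive frames. R is not reflexive — not valid.
(B) ◇□ψ → ψ is the dual of axiom B; it is valid on a frame exactly when R is symmetric. R is not symmetric, so not valid.
(C) ◇◇ψ → ◇ψ is the dual of axiom 4, which corresponds to transitivity. R is not transitive — not valid.
(D) □ψ → ◇ψ is axiom D, which corresponds to seriality. R is not serial — not valid.
(E) ◇□ψ → □ψ (the dual of axiom 5) characterises the euclidean frames. R is not euclidean — not valid.

none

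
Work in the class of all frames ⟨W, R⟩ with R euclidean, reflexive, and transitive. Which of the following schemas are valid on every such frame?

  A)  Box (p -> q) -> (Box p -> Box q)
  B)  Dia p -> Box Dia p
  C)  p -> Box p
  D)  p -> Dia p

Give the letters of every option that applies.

A relation that is euclidean, reflexive, and transitive is also serial and symmetric.
(A) Box (p -> q) -> (Box p -> Box q) is the K axiom; it holds on all frames — valid.
(B) Dia p -> Box Dia p is axiom 5; it is valid on a frame exactly when R is euclidean. Every such R is euclidean, so valid.
(C) p -> Box p is valid only on frames where every R-edge is a self-loop. Such an R need not be a subset of the identity — not valid.
(D) p -> Dia p is the dual of axiom T, which corresponds to reflexivity. Every such R is reflexive — valid.

A, B, D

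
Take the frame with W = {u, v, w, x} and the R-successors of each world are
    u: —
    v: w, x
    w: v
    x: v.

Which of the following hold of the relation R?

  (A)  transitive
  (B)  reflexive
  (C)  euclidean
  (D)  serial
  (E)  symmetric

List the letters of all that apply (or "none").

E

(A) not transitive: v R w and w R v but not v R v.
(B) not reflexive: not u R u.
(C) not euclidean: v R w and v R x but not w R x.
(D) not serial: u has no R-successor.
(E) symmetric: every R-edge is matched by its reverse.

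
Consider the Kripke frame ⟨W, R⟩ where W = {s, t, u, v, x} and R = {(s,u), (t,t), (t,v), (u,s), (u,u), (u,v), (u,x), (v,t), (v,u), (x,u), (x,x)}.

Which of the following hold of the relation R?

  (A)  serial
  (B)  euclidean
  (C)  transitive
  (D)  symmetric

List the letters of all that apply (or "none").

(A) serial: every world has an R-successor.
(B) not euclidean: u R s and u R v but not s R v.
(C) not transitive: s R u and u R s but not s R s.
(D) symmetric: every R-edge is matched by its reverse.

A, D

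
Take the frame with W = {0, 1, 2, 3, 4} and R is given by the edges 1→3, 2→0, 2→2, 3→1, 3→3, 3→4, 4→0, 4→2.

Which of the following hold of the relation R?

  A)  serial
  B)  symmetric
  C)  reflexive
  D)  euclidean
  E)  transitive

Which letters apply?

none

(A) not serial: 0 has no R-successor.
(B) not symmetric: 2 R 0 but not 0 R 2.
(C) not reflexive: not 0 R 0.
(D) not euclidean: 2 R 0 and 2 R 2 but not 0 R 2.
(E) not transitive: 1 R 3 and 3 R 1 but not 1 R 1.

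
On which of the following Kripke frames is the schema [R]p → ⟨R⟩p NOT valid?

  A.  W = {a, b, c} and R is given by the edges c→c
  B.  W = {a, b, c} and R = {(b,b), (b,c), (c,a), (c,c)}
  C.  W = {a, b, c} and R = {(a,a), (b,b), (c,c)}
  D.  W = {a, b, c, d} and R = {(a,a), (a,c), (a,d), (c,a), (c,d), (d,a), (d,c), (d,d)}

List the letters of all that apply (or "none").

A, B, D

The schema [R]p → ⟨R⟩p is axiom D; it is valid on a frame iff R is serial.
(A) R is not serial (a has no R-successor), so the schema fails here.
(B) R is not serial (a has no R-successor), so the schema fails here.
(C) R is serial (every world has an R-successor), so the schema is valid here.
(D) R is not serial (b has no R-successor), so the schema fails here.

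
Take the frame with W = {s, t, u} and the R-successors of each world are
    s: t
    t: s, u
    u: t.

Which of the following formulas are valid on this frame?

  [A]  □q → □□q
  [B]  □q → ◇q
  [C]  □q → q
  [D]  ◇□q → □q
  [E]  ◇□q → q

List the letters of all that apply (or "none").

B, E

R is not reflexive: not s R s.
R is symmetric: every R-edge is matched by its reverse.
R is not transitive: s R t and t R s but not s R s.
R is not euclidean: t R s and t R u but not s R u.
R is serial: every world has an R-successor.
(A) □q → □□q (axiom 4) characterises the transitive frames. R is not transitive — not valid.
(B) □q → ◇q (axiom D) characterises the serial frames. R is serial — valid.
(C) □q → q is axiom T; it is valid on a frame exactly when R is reflexive. R is not reflexive, so not valid.
(D) ◇□q → □q is the dual of axiom 5; it is valid on a frame exactly when R is euclidean. R is not euclidean, so not valid.
(E) ◇□q → q is the dual of axiom B; it is valid on a frame exactly when R is symmetric. R is symmetric, so valid.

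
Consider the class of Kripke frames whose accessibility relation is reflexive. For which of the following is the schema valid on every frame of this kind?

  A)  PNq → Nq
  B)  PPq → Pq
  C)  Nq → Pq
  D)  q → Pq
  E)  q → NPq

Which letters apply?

C, D

A reflexive relation is serial.
(A) PNq → Nq is the dual of axiom 5, which corresponds to the euclidean property. Such an R need not be euclidean — not valid.
(B) PPq → Pq (the dual of axiom 4) characterises the transitive frames. Such an R need not be transitive — not valid.
(C) axiom D: valid iff R is serial. Every such R is serial — valid.
(D) the dual of axiom T: valid iff R is reflexive. Every such R is reflexive — valid.
(E) q → NPq (axiom B) characterises the symmetric frames. Such an R need not be symmetric — not valid.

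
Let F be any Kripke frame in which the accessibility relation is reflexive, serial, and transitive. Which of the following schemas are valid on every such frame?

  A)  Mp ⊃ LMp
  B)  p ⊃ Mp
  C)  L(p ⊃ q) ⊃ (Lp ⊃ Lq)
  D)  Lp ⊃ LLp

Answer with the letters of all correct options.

(A) Mp ⊃ LMp is axiom 5; it is valid on a frame exactly when R is euclidean. Such an R need not be euclidean, so not valid.
(B) p ⊃ Mp is the dual of axiom T, which corresponds to reflexivity. Every such R is reflexive — valid.
(C) this is just K, valid on every normal frame.
(D) axiom 4: valid iff R is transitive. Every such R is transitive — valid.

B, C, D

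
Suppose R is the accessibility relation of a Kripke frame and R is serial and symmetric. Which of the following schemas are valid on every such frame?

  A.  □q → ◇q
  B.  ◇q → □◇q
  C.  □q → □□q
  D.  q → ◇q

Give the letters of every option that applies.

A

(A) □q → ◇q is axiom D; it is valid on a frame exactly when R is serial. Every such R is serial, so valid.
(B) ◇q → □◇q is axiom 5, which corresponds to the euclidean property. Such an R need not be euclidean — not valid.
(C) □q → □□q (axiom 4) characterises the transitive frames. Such an R need not be transitive — not valid.
(D) the dual of axiom T: valid iff R is reflexive. Such an R need not be reflexive — not valid.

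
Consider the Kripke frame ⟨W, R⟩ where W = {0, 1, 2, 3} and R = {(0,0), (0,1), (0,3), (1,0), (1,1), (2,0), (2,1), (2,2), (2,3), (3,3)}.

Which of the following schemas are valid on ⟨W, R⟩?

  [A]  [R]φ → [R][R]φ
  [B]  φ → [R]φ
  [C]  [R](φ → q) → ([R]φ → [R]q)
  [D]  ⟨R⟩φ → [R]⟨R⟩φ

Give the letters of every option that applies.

R is not transitive: 1 R 0 and 0 R 3 but not 1 R 3.
R is not euclidean: 0 R 1 and 0 R 3 but not 1 R 3.
R is not a subset of the identity: 0 R 1 with 0 ≠ 1.
(A) axiom 4: valid iff R is transitive. R is not transitive — not valid.
(B) φ → [R]φ is equivalent to ◇p→p; it holds exactly when R ⊆ identity. Here R ⊄ identity — not valid.
(C) this is just K, valid on every normal frame.
(D) axiom 5: valid iff R is euclidean. R is not euclidean — not valid.

C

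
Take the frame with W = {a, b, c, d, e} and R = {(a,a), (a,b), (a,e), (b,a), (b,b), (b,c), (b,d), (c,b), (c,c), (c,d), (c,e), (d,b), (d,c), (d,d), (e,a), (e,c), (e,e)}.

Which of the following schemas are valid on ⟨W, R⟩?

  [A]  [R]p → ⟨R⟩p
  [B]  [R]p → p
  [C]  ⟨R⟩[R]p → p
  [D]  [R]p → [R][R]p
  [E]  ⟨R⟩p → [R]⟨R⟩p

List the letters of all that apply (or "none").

R is reflexive: each world relates to itself.
R is symmetric: every R-edge is matched by its reverse.
R is not transitive: a R b and b R c but not a R c.
R is not euclidean: a R b and a R e but not b R e.
R is serial: every world has an R-successor.
(A) [R]p → ⟨R⟩p is axiom D, which corresponds to seriality. R is serial — valid.
(B) [R]p → p is axiom T; it is valid on a frame exactly when R is reflexive. R is reflexive, so valid.
(C) ⟨R⟩[R]p → p is the dual of axiom B; it is valid on a frame exactly when R is symmetric. R is symmetric, so valid.
(D) [R]p → [R][R]p is axiom 4; it is valid on a frame exactly when R is transitive. R is not transitive, so not valid.
(E) ⟨R⟩p → [R]⟨R⟩p (axiom 5) characterises the euclidean frames. R is not euclidean — not valid.

A, B, C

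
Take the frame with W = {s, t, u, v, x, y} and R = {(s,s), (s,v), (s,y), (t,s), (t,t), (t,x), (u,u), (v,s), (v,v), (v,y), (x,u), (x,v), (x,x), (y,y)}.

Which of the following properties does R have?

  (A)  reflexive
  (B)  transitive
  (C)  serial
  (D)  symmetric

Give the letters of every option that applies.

A, C

(A) reflexive: each world relates to itself.
(B) not transitive: t R s and s R v but not t R v.
(C) serial: every world has an R-successor.
(D) not symmetric: s R y but not y R s.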